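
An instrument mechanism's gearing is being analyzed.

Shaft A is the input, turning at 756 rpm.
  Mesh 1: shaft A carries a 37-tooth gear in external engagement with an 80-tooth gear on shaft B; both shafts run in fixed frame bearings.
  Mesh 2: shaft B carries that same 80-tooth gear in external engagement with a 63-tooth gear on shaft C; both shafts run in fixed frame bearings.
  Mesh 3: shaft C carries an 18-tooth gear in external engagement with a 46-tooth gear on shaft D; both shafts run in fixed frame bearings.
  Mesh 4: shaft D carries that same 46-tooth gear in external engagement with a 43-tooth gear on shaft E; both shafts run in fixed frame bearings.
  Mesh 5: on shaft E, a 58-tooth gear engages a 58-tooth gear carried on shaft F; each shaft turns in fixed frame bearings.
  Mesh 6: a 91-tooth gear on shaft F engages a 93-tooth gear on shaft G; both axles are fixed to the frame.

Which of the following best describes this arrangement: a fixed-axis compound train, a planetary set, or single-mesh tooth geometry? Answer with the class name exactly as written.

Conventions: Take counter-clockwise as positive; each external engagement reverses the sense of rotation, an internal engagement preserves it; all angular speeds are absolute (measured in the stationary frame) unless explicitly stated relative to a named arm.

fixed-axis compound train

6-mesh fixed-axis compound train (all bearings frame-fixed)
classification: fixed-axis compound train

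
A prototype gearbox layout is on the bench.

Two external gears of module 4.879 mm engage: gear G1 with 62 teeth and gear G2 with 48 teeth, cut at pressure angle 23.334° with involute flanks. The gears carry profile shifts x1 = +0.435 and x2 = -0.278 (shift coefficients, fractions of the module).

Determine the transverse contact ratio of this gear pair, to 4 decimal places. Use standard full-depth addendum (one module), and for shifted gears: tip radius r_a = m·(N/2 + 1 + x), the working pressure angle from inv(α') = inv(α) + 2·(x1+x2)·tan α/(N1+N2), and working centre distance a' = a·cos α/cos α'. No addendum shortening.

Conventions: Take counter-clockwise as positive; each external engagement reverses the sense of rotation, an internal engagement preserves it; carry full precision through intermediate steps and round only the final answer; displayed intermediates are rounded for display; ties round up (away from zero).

single-mesh involute tooth geometry (62T engaging 48T at module 4.879)
base radii: r_b1 = 138.878571, r_b2 = 107.518894
tip radii: r_a1 = 158.250365, r_a2 = 120.618638
inv(α') = inv(23.334°) + 2·(+0.435-0.278)·tan α/(62+48) = 0.02534794  ⇒  α' = 23.70644°
a' = a·cos α / cos α' = 268.3450·cos 23.334°/cos 23.70644° = 269.105261
action lengths: √(r_a1²−r_b1²) = 75.867783, √(r_a2²−r_b2²) = 54.667571
base pitch p_b = π·m·cos α = 14.074190
CR = (75.867783 + 54.667571 − 269.105261·sin 23.70644°)/14.074190 = 1.587403
contact ratio ≈ 1.5874

1.5874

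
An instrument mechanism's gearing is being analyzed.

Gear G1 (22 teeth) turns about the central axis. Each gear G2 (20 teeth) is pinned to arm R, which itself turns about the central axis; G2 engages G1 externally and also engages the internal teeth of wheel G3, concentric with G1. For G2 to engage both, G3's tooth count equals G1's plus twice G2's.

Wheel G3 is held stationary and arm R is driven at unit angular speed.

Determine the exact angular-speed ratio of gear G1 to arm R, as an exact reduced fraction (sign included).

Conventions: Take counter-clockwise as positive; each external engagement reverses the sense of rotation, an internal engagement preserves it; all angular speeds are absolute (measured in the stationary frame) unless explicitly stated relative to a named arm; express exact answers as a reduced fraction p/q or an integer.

recognized (axles ride arm R): planetary set, 22/20/62 teeth
ring teeth: 22 + 2·20 = 62
22(ω_sun−ω_arm) = −62(ω_ring−ω_arm),  ω_ring = 0, ω_arm = 1
ω_sun = 1 − (62/22)(0−1) = 42/11
ω_out/ω_in = 42/11

42/11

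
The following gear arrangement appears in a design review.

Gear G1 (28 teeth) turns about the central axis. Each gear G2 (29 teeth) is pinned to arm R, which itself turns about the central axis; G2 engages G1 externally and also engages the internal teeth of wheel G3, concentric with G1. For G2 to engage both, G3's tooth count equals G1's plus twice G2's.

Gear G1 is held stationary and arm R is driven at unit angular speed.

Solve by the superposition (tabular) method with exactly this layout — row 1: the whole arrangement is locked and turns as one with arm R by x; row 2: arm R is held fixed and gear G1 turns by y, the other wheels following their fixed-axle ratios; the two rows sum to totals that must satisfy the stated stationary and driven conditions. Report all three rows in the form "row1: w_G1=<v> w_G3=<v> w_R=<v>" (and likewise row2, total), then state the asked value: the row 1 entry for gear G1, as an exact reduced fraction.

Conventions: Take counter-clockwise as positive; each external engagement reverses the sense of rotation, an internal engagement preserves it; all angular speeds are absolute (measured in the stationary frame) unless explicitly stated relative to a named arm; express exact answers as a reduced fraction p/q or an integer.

row1: w_G1=1 w_G3=1 w_R=1
row2: w_G1=-1 w_G3=14/43 w_R=0
total: w_G1=0 w_G3=57/43 w_R=1
asked value: 1

topology: planetary set — G1 28T / G2 29T / G3 86T, arm = carrier (Willis)
row 1: whole set turns with the arm by x
row 2: sun turns y, ring = −(28/86)·y, arm 0
boundary: total ω_sun = x + y = 0 and total ω_arm = x = 1  ⇒  y = -1, x = 1
row 2 ring = −(28/86)·(-1) = 14/43
totals (row 1 + row 2): sun 1 + (-1) = 0, ring 1 + 14/43 = 57/43, arm 1 + 0 = 1
asked cell (row1, sun) = 1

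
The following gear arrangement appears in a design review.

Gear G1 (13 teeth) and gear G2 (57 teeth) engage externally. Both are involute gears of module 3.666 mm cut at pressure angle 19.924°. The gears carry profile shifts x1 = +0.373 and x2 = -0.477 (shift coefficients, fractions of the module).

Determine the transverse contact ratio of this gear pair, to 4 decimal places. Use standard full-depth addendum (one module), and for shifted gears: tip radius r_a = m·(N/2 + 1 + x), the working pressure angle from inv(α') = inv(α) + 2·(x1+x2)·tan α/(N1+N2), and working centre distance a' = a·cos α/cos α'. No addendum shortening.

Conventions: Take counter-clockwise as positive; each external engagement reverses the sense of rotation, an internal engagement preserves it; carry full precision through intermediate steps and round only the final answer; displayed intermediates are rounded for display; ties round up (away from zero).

1.5246

topology: single-mesh involute geometry — m = 3.666, 13T/57T pair
base radii: r_b1 = 22.402726, r_b2 = 98.227339
tip radii: r_a1 = 28.862418, r_a2 = 106.398318
inv(α') = inv(19.924°) + 2·(+0.373-0.477)·tan α/(13+57) = 0.01365234  ⇒  α' = 19.44177°
a' = a·cos α / cos α' = 128.3100·cos 19.924°/cos 19.44177° = 127.924275
action lengths: √(r_a1²−r_b1²) = 18.197720, √(r_a2²−r_b2²) = 40.889999
base pitch p_b = π·m·cos α = 10.827729
CR = (18.197720 + 40.889999 − 127.924275·sin 19.44177°)/10.827729 = 1.524631
contact ratio ≈ 1.5246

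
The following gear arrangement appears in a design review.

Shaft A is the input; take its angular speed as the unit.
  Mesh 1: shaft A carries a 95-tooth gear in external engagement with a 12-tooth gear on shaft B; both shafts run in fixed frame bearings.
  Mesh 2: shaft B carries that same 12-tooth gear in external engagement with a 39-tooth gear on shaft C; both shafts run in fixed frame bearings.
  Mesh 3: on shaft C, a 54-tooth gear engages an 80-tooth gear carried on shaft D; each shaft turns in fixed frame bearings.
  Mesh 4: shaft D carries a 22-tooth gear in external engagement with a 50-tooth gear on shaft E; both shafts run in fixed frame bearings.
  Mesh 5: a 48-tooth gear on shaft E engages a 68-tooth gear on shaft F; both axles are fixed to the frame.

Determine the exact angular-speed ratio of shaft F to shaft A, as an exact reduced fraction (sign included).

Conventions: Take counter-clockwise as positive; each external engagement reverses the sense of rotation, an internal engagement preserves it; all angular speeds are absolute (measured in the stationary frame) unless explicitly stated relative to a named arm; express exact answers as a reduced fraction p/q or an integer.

class = fixed-axis compound train [5 meshes; 5 ratios multiply, 5 sense flips]
mesh 1 [95T→12T]: running ratio 95/12, sense −
mesh 2 [12T→39T]: running ratio 95/39, sense +
mesh 3 [54T→80T]: running ratio 171/104, sense −
mesh 4 [22T→50T]: running ratio 1881/2600, sense +
mesh 5 [48T→68T]: running ratio 5643/11050, sense −
ω_out/ω_in = -5643/11050

-5643/11050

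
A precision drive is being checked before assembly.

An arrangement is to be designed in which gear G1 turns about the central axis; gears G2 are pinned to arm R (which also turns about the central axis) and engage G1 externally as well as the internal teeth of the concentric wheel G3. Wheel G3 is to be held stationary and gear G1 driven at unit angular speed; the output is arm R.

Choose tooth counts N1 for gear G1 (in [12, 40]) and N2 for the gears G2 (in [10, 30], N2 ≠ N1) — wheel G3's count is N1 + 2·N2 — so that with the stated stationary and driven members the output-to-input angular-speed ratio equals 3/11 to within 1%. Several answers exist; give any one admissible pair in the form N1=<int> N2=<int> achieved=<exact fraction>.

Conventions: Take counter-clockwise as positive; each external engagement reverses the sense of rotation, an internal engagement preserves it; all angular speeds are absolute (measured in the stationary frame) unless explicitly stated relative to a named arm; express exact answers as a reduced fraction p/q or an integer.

class = planetary set [ratio 3/11 wanted; Willis about the carrier]
Willis with ω_ring = 0: ω_arm/ω_sun = N1/(N1+N3); set equal to 3/11  ⇒  N3/N1 = 1/(3/11) − 1 = 8/3
N3 = N1 + 2·N2  ⇒  N2/N1 = (N3/N1 − 1)/2 = (8/3 − 1)/2 = 5/6
smallest multiple with N1 ≥ 12 and N2 ≥ 10: k = 2  ⇒  N1 = 2·6 = 12, N2 = 2·5 = 10 (N1 ≤ 40, N2 ≤ 30, N2 ≠ N1 ✓), N3 = 12 + 2·10 = 32
check: N1/(N1+N3) with N1 = 12, N3 = 32 gives 3/11; |achieved − target| = 0 ≤ 3/1100 ✓

N1=12 N2=10 achieved=3/11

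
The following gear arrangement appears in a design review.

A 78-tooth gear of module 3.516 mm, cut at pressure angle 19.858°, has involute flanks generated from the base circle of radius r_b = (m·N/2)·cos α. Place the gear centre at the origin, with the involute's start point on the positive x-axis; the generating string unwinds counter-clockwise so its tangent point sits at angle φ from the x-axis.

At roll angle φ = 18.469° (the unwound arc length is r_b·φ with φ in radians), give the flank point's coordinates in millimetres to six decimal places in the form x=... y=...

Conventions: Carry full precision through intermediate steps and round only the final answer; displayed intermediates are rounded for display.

class = single-mesh tooth geometry [base-circle involute, m = 3.516, 78T]
pitch radius r_p = m·N/2 = 3.516·78/2 = 137.124000
base radius r_b = r_p·cos α = 137.124000·cos 19.858° = 128.970248
roll angle φ = 18.469° = 0.32234486 rad
x = r_b·(cos φ + φ·sin φ) = 135.497602
y = r_b·(sin φ − φ·cos φ) = 1.424988

x=135.497602 y=1.424988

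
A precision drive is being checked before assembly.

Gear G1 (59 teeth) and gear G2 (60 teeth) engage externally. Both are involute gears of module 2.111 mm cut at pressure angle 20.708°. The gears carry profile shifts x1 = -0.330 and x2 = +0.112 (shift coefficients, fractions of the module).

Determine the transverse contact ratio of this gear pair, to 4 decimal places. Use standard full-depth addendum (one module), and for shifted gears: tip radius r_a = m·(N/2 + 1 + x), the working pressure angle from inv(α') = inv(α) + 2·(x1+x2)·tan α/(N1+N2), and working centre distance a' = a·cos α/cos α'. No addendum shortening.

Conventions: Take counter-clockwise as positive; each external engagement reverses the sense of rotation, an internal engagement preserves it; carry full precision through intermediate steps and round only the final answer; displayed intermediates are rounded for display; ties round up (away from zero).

single-mesh involute tooth geometry (59T engaging 60T at module 2.111)
base radii: r_b1 = 58.251235, r_b2 = 59.238544
tip radii: r_a1 = 63.688870, r_a2 = 65.677432
inv(α') = inv(20.708°) + 2·(-0.330+0.112)·tan α/(59+60) = 0.01522026  ⇒  α' = 20.13562°
a' = a·cos α / cos α' = 125.6045·cos 20.708°/cos 20.13562° = 125.138168
action lengths: √(r_a1²−r_b1²) = 25.750063, √(r_a2²−r_b2²) = 28.360535
base pitch p_b = π·m·cos α = 6.203446
CR = (25.750063 + 28.360535 − 125.138168·sin 20.13562°)/6.203446 = 1.778465
contact ratio ≈ 1.7785

1.7785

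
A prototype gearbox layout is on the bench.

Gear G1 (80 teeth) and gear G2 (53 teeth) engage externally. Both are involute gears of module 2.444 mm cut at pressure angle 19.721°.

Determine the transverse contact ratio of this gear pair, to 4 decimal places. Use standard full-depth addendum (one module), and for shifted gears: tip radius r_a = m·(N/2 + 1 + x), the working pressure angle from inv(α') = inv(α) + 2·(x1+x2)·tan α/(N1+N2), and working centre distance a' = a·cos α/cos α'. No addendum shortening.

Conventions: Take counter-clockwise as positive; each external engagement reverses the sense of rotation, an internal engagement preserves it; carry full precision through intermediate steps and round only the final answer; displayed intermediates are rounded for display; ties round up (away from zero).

1.8116

class = single-mesh tooth geometry [involute pair 80T × 53T, m = 2.444]
base radii: r_b1 = 92.026076, r_b2 = 60.967275
tip radii: r_a1 = 100.204000, r_a2 = 67.210000
no profile shift: α' = α, a' = a
action lengths: √(r_a1²−r_b1²) = 39.648997, √(r_a2²−r_b2²) = 28.287373
base pitch p_b = π·m·cos α = 7.227711
CR = (39.648997 + 28.287373 − 162.526000·sin 19.72100°)/7.227711 = 1.811576
contact ratio ≈ 1.8116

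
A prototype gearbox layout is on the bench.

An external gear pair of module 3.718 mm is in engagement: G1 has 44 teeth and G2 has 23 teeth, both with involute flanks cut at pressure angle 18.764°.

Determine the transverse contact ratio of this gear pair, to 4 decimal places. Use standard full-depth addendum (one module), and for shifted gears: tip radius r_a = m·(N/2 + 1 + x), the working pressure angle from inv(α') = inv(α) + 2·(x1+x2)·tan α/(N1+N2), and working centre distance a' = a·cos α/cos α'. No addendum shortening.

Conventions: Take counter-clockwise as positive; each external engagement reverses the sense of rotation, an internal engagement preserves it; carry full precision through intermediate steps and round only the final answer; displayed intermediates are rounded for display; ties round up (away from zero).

1.7191

class = single-mesh tooth geometry [involute pair 44T × 23T, m = 3.718]
base radii: r_b1 = 77.448670, r_b2 = 40.484532
tip radii: r_a1 = 85.514000, r_a2 = 46.475000
no profile shift: α' = α, a' = a
action lengths: √(r_a1²−r_b1²) = 36.253934, √(r_a2²−r_b2²) = 22.823853
base pitch p_b = π·m·cos α = 11.059644
CR = (36.253934 + 22.823853 − 124.553000·sin 18.76400°)/11.059644 = 1.719108
contact ratio ≈ 1.7191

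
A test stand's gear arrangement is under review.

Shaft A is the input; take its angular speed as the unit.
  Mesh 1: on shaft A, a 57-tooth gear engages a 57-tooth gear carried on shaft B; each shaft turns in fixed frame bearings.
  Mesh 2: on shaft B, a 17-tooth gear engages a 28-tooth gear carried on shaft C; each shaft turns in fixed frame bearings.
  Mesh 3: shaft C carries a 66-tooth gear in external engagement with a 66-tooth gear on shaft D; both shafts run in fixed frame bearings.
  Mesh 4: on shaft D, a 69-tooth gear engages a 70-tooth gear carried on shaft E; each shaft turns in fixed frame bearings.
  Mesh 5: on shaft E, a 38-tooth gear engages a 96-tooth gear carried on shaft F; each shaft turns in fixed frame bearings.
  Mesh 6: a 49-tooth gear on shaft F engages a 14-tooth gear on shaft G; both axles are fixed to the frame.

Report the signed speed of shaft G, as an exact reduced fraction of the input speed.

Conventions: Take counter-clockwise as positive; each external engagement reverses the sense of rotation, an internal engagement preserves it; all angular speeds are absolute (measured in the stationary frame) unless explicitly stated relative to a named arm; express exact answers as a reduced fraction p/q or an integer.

7429/8960

6-mesh fixed-axis compound train (all bearings frame-fixed)
mesh 1 [57T→57T]: |ω|/ω_in = 1×57/57 = 1, sense flips to −
mesh 2 [17T→28T]: |ω|/ω_in = 1×17/28 = 17/28, sense flips to +
mesh 3 [66T→66T]: |ω|/ω_in = (17/28)×66/66 = 17/28, sense flips to −
mesh 4 [69T→70T]: |ω|/ω_in = (17/28)×69/70 = 1173/1960, sense flips to +
mesh 5 [38T→96T]: |ω|/ω_in = (1173/1960)×38/96 = 7429/31360, sense flips to −
mesh 6 [49T→14T]: |ω|/ω_in = (7429/31360)×49/14 = 7429/8960, sense flips to +
signed output speed (× input speed) = 7429/8960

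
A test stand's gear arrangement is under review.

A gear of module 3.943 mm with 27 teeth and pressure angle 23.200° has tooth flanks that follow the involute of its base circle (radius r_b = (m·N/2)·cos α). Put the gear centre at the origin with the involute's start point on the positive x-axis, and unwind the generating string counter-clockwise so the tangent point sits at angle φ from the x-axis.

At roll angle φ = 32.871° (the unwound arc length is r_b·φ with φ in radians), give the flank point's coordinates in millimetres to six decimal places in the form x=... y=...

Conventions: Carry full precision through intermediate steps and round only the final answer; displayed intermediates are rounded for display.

class = single-mesh tooth geometry [base-circle involute, m = 3.943, 27T]
pitch radius r_p = m·N/2 = 3.943·27/2 = 53.230500
base radius r_b = r_p·cos α = 53.230500·cos 23.200° = 48.926034
roll angle φ = 32.871° = 0.57370718 rad
x = r_b·(cos φ + φ·sin φ) = 56.327266
y = r_b·(sin φ − φ·cos φ) = 2.979390

x=56.327266 y=2.979390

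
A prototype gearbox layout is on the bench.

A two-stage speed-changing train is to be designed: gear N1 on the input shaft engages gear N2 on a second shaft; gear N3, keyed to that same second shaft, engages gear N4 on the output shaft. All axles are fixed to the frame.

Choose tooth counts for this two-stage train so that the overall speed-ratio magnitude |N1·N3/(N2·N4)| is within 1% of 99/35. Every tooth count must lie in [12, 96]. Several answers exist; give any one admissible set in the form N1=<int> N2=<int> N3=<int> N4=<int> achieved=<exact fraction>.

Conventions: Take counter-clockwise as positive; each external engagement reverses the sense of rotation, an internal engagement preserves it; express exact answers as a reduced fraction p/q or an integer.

N1=18 N2=14 N3=33 N4=15 achieved=99/35

class = fixed-axis compound train [2-stage, 99/35 wanted]
target = 99/35 in lowest terms: an exact hit needs N1·N3 = k·99 and N2·N4 = k·35 for one integer k, every count in [12, 96]; additionally prefer no 1:1 stage (N1 ≠ N2, N3 ≠ N4)
k = 1…5: no 1:1-free in-range split of k·99 and k·35 into factor pairs; take k = 6
k = 6: N1·N3 = 594 = 18·33, N2·N4 = 210 = 14·15
achieved = 18·33/(14·15) = 99/35; |achieved − target| = 0 ≤ 99/3500 ✓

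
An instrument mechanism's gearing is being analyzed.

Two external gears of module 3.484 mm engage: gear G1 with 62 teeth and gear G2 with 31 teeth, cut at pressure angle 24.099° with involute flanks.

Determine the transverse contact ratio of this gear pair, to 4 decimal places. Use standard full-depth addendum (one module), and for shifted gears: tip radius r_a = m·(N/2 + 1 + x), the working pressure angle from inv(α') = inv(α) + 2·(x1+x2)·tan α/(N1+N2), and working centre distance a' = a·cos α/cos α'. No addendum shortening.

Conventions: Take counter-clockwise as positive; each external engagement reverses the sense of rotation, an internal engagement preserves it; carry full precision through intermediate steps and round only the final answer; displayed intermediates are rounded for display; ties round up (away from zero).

topology: single-mesh involute geometry — m = 3.484, 62T/31T pair
base radii: r_b1 = 98.590512, r_b2 = 49.295256
tip radii: r_a1 = 111.488000, r_a2 = 57.486000
no profile shift: α' = α, a' = a
action lengths: √(r_a1²−r_b1²) = 52.052714, √(r_a2²−r_b2²) = 29.573940
base pitch p_b = π·m·cos α = 9.991330
CR = (52.052714 + 29.573940 − 162.006000·sin 24.09900°)/9.991330 = 1.549068
contact ratio ≈ 1.5491

1.5491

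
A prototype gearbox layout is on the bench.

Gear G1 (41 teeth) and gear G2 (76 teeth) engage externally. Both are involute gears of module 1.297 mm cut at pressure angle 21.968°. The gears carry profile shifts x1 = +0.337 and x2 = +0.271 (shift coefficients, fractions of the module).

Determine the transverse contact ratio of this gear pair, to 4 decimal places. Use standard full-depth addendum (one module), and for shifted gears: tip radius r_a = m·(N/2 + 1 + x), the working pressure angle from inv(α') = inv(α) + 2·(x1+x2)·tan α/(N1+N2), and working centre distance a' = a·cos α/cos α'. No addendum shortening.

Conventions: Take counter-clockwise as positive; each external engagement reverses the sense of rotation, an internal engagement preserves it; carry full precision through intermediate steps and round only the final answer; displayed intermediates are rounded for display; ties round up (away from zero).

1.5980

topology: single-mesh involute geometry — m = 1.297, 41T/76T pair
base radii: r_b1 = 24.657987, r_b2 = 45.707488
tip radii: r_a1 = 28.322589, r_a2 = 50.934487
inv(α') = inv(21.968°) + 2·(+0.337+0.271)·tan α/(41+76) = 0.02415513  ⇒  α' = 23.34587°
a' = a·cos α / cos α' = 75.8745·cos 21.968°/cos 23.34587° = 76.640037
action lengths: √(r_a1²−r_b1²) = 13.933870, √(r_a2²−r_b2²) = 22.475487
base pitch p_b = π·m·cos α = 3.778798
CR = (13.933870 + 22.475487 − 76.640037·sin 23.34587°)/3.778798 = 1.597968
contact ratio ≈ 1.5980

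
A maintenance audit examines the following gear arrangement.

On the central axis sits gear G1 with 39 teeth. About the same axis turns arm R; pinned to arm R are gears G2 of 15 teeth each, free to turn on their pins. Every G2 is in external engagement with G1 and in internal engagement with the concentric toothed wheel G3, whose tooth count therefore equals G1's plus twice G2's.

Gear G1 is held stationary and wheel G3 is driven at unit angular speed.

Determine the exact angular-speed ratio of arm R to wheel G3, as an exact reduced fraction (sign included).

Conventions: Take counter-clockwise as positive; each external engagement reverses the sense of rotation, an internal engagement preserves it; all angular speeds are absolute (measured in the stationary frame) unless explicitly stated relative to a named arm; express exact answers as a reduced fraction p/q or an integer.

23/36

class = planetary set [G3 = 39+2·15 = 69; Willis about the carrier]
ring teeth: 39 + 2·15 = 69
39(ω_sun−ω_arm) = −69(ω_ring−ω_arm),  ω_sun = 0, ω_ring = 1
39(0−ω_arm) = −69(1−ω_arm)  ⇒  108·ω_arm = 69  ⇒  ω_arm = 23/36
ω_out/ω_in = 23/36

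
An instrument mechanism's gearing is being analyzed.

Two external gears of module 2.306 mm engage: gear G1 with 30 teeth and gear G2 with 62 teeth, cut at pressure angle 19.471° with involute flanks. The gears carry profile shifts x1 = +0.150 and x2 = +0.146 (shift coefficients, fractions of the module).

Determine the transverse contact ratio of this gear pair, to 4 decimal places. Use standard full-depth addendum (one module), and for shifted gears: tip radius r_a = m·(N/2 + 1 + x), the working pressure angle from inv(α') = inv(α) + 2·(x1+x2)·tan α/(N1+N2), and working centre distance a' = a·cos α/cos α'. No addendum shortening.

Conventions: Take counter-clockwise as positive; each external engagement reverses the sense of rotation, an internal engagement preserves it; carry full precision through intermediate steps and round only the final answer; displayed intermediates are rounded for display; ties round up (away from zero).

1.6894

topology: single-mesh involute geometry — m = 2.306, 30T/62T pair
base radii: r_b1 = 32.611809, r_b2 = 67.397739
tip radii: r_a1 = 37.241900, r_a2 = 74.128676
inv(α') = inv(19.471°) + 2·(+0.150+0.146)·tan α/(30+62) = 0.01599101  ⇒  α' = 20.45844°
a' = a·cos α / cos α' = 106.0760·cos 19.471°/cos 20.45844° = 106.742210
action lengths: √(r_a1²−r_b1²) = 17.984132, √(r_a2²−r_b2²) = 30.864306
base pitch p_b = π·m·cos α = 6.830201
CR = (17.984132 + 30.864306 − 106.742210·sin 20.45844°)/6.830201 = 1.689417
contact ratio ≈ 1.6894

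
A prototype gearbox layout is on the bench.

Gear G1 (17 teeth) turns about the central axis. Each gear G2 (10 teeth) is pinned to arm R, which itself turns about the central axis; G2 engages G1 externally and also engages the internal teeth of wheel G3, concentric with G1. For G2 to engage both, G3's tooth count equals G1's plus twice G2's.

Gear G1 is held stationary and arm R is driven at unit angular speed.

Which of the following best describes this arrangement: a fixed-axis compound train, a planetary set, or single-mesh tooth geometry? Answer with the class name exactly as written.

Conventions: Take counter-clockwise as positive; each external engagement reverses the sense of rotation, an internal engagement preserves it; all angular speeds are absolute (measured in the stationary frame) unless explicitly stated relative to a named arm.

planetary set

planetary set (17T centre, 10T on arm, 37T internal) — Willis relation
classification: planetary set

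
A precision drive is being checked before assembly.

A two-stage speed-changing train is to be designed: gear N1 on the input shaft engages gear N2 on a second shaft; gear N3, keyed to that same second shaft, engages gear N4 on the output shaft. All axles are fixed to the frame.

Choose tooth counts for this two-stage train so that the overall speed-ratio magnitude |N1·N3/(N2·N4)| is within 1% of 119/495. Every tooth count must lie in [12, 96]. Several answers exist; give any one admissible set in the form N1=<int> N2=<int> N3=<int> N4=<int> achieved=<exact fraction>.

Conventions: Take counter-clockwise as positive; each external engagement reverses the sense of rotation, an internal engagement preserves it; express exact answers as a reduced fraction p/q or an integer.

N1=14 N2=15 N3=17 N4=66 achieved=119/495

2-stage fixed-axis compound train for ratio 119/495
target = 119/495 in lowest terms: an exact hit needs N1·N3 = k·119 and N2·N4 = k·495 for one integer k, every count in [12, 96]; additionally prefer no 1:1 stage (N1 ≠ N2, N3 ≠ N4)
k = 1: no 1:1-free in-range split of k·119 and k·495 into factor pairs; take k = 2
k = 2: N1·N3 = 238 = 14·17, N2·N4 = 990 = 15·66
achieved = 14·17/(15·66) = 119/495; |achieved − target| = 0 ≤ 119/49500 ✓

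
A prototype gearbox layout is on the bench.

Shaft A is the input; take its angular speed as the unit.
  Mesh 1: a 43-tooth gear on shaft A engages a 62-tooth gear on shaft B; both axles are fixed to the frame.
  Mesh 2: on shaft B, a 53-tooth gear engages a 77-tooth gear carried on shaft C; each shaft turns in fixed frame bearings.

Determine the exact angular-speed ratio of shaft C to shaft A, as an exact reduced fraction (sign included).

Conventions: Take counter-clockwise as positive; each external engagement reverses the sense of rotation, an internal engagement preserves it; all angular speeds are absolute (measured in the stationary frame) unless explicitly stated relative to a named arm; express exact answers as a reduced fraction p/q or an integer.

class = fixed-axis compound train [2 meshes; 2 ratios multiply, 2 sense flips]
mesh 1 [43T→62T]: running ratio 43/62, sense −
mesh 2 [53T→77T]: running ratio 2279/4774, sense +
ω_out/ω_in = 2279/4774

2279/4774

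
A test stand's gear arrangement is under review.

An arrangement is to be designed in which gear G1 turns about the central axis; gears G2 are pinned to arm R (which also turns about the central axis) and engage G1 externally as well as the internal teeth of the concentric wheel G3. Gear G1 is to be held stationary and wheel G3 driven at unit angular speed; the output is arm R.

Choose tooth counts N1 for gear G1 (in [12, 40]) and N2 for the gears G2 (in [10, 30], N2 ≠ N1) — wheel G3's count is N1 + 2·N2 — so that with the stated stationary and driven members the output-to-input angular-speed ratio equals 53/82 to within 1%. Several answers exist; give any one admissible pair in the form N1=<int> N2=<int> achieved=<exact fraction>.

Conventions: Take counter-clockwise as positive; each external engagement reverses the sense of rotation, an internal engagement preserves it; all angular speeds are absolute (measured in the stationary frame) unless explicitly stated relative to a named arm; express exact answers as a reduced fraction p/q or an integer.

N1=29 N2=12 achieved=53/82

class = planetary set [ratio 53/82 wanted; Willis about the carrier]
Willis with ω_sun = 0: ω_arm/ω_ring = N3/(N1+N3); set equal to 53/82  ⇒  N3/N1 = (53/82)/(1 − 53/82) = 53/29
N3 = N1 + 2·N2  ⇒  N2/N1 = (N3/N1 − 1)/2 = (53/29 − 1)/2 = 12/29
smallest multiple with N1 ≥ 12 and N2 ≥ 10: k = 1  ⇒  N1 = 1·29 = 29, N2 = 1·12 = 12 (N1 ≤ 40, N2 ≤ 30, N2 ≠ N1 ✓), N3 = 29 + 2·12 = 53
check: N3/(N1+N3) with N1 = 29, N3 = 53 gives 53/82; |achieved − target| = 0 ≤ 53/8200 ✓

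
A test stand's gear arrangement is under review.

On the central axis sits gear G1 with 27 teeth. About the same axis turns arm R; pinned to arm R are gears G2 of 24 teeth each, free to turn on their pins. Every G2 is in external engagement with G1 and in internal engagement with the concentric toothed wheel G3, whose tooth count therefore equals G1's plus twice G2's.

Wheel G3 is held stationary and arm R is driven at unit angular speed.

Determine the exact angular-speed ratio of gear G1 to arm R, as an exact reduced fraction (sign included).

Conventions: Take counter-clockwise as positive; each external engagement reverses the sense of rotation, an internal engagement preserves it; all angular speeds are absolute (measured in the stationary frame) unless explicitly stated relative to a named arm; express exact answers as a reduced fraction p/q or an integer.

class = planetary set [G3 = 27+2·24 = 75; Willis about the carrier]
ring teeth: 27 + 2·24 = 75
27(ω_sun−ω_arm) = −75(ω_ring−ω_arm),  ω_ring = 0, ω_arm = 1
ω_sun = 1 − (75/27)(0−1) = 34/9
ω_out/ω_in = 34/9

34/9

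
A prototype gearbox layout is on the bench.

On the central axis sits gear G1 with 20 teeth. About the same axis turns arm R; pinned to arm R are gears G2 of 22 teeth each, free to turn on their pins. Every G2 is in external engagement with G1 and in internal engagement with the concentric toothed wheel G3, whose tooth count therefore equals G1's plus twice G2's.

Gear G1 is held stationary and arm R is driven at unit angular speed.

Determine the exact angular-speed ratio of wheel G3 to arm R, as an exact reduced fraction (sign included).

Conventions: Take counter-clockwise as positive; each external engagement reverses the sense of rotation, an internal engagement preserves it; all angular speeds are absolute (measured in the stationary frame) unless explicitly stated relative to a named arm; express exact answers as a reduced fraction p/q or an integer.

21/16

topology: planetary set — G1 20T / G2 22T / G3 64T, arm = carrier (Willis)
ring teeth: 20 + 2·22 = 64
20(ω_sun−ω_arm) = −64(ω_ring−ω_arm),  ω_sun = 0, ω_arm = 1
ω_ring = 1 − (20/64)(0−1) = 21/16
ω_out/ω_in = 21/16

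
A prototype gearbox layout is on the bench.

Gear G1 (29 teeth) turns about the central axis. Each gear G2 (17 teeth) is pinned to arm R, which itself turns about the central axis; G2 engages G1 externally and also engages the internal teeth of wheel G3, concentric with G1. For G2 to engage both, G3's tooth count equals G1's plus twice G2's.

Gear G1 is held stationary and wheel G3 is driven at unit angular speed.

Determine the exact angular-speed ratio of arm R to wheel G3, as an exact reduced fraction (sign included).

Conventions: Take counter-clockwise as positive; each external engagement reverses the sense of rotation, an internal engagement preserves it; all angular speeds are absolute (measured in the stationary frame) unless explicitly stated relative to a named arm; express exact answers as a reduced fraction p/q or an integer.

recognized (axles ride arm R): planetary set, 29/17/63 teeth
ring teeth: 29 + 2·17 = 63
29(ω_sun−ω_arm) = −63(ω_ring−ω_arm),  ω_sun = 0, ω_ring = 1
29(0−ω_arm) = −63(1−ω_arm)  ⇒  92·ω_arm = 63  ⇒  ω_arm = 63/92
ω_out/ω_in = 63/92

63/92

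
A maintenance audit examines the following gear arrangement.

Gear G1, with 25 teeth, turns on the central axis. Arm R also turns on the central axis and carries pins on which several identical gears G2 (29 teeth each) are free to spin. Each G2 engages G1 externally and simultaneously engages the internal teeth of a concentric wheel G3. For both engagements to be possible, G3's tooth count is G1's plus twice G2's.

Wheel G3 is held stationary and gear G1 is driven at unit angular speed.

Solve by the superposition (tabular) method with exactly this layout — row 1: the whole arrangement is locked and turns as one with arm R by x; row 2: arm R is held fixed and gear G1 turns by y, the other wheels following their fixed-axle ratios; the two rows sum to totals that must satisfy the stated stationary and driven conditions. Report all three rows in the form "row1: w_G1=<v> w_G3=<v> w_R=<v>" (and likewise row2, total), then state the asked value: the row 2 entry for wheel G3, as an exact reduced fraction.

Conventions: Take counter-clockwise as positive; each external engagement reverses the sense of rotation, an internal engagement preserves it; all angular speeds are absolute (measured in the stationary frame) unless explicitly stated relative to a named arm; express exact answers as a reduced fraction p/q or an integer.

row1: w_G1=25/108 w_G3=25/108 w_R=25/108
row2: w_G1=83/108 w_G3=-25/108 w_R=0
total: w_G1=1 w_G3=0 w_R=25/108
asked value: -25/108

class = planetary set [G3 = 25+2·29 = 83; Willis about the carrier]
row 1: whole set turns with the arm by x
row 2: sun turns y, ring = −(25/83)·y, arm 0
boundary: total ω_ring = x − (25/83)·y = 0 and total ω_sun = x + y = 1  ⇒  y = 83/108, x = 25/108
row 2 ring = −(25/83)·83/108 = -25/108
totals (row 1 + row 2): sun 25/108 + 83/108 = 1, ring 25/108 + (-25/108) = 0, arm 25/108 + 0 = 25/108
asked cell (row2, ring) = -25/108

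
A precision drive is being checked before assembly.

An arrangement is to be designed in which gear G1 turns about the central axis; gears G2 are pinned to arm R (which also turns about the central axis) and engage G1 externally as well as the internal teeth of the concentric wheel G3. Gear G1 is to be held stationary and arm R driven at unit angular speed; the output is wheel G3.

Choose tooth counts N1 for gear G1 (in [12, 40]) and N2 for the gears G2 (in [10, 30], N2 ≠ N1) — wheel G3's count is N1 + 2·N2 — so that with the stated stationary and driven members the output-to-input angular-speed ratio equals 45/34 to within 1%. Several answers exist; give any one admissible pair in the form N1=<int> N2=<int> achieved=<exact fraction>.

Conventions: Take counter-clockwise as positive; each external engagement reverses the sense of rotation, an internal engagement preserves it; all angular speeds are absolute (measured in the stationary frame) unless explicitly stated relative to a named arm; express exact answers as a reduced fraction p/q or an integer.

N1=22 N2=23 achieved=45/34

planetary set to be sized for 45/34 (Willis relation)
Willis with ω_sun = 0: ω_ring/ω_arm = (N1+N3)/N3; set equal to 45/34  ⇒  N3/N1 = 1/(45/34 − 1) = 34/11
N3 = N1 + 2·N2  ⇒  N2/N1 = (N3/N1 − 1)/2 = (34/11 − 1)/2 = 23/22
smallest multiple with N1 ≥ 12 and N2 ≥ 10: k = 1  ⇒  N1 = 1·22 = 22, N2 = 1·23 = 23 (N1 ≤ 40, N2 ≤ 30, N2 ≠ N1 ✓), N3 = 22 + 2·23 = 68
check: (N1+N3)/N3 with N1 = 22, N3 = 68 gives 45/34; |achieved − target| = 0 ≤ 9/680 ✓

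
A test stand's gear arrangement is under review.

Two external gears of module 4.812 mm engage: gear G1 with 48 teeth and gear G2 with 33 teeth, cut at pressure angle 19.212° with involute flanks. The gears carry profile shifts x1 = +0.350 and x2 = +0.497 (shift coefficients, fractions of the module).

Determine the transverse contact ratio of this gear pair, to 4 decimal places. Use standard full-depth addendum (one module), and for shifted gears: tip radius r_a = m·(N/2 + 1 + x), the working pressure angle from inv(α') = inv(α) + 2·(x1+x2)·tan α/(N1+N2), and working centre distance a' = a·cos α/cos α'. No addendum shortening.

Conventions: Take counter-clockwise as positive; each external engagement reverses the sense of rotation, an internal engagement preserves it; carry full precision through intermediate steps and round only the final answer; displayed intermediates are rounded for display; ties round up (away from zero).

topology: single-mesh involute geometry — m = 4.812, 48T/33T pair
base radii: r_b1 = 109.056181, r_b2 = 74.976125
tip radii: r_a1 = 121.984200, r_a2 = 86.601564
inv(α') = inv(19.212°) + 2·(+0.350+0.497)·tan α/(48+33) = 0.02044683  ⇒  α' = 22.13701°
a' = a·cos α / cos α' = 194.8860·cos 19.212°/cos 22.13701° = 198.677755
action lengths: √(r_a1²−r_b1²) = 54.652487, √(r_a2²−r_b2²) = 43.340646
base pitch p_b = π·m·cos α = 14.275421
CR = (54.652487 + 43.340646 − 198.677755·sin 22.13701°)/14.275421 = 1.620047
contact ratio ≈ 1.6200

1.6200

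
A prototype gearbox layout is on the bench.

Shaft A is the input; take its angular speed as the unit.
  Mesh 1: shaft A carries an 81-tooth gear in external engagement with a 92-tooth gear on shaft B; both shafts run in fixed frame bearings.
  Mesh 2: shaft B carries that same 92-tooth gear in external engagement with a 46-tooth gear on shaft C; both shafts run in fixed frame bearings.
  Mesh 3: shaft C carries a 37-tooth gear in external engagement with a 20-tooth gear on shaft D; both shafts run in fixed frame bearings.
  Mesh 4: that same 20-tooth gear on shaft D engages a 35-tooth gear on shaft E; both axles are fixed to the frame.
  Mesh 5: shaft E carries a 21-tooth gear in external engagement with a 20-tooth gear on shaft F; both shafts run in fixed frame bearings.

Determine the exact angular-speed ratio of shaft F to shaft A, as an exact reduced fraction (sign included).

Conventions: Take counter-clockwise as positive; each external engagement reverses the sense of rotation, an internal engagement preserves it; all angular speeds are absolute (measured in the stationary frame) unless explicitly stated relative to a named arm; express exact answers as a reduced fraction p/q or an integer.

class = fixed-axis compound train [5 meshes; 5 ratios multiply, 5 sense flips]
mesh 1 [81T→92T]: running ratio 81/92, sense −
mesh 2 [92T→46T]: running ratio 81/46, sense +
mesh 3 [37T→20T]: running ratio 2997/920, sense −
mesh 4 [20T→35T]: running ratio 2997/1610, sense +
mesh 5 [21T→20T]: running ratio 8991/4600, sense −
ω_out/ω_in = -8991/4600

-8991/4600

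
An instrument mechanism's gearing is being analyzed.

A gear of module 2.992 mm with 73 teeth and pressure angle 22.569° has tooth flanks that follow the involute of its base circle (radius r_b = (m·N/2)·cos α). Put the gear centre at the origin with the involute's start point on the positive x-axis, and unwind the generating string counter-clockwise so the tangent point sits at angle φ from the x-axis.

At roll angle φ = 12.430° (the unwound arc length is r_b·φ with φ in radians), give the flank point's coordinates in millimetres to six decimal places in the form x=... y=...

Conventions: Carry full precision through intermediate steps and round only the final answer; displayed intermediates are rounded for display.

x=103.189904 y=0.341611

single-mesh involute tooth geometry (73T wheel at module 2.992)
pitch radius r_p = m·N/2 = 2.992·73/2 = 109.208000
base radius r_b = r_p·cos α = 109.208000·cos 22.569° = 100.844634
roll angle φ = 12.430° = 0.21694443 rad
x = r_b·(cos φ + φ·sin φ) = 103.189904
y = r_b·(sin φ − φ·cos φ) = 0.341611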